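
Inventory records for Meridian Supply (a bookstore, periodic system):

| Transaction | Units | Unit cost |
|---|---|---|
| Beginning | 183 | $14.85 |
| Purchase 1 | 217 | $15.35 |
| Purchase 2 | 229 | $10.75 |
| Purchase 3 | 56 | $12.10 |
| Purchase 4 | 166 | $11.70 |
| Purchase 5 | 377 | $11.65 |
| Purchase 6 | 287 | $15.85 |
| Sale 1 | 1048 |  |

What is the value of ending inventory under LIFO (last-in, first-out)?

Ending inventory = $6,768.75

Sale 1 (1048) [LIFO — newest first]: 287 @ $15.85 + 377 @ $11.65 + 166 @ $11.70 + 56 @ $12.10 + 162 @ $10.75 = $13,302.30
Ending inventory: 183 @ $14.85 + 217 @ $15.35 + 67 @ $10.75 = $6,768.75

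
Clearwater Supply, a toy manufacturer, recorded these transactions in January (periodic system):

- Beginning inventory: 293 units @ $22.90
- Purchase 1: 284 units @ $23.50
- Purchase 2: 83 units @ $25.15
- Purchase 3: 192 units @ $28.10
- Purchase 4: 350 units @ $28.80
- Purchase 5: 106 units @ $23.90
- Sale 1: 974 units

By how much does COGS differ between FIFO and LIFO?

FIFO COGS: 293 @ $22.90 + 284 @ $23.50 + 83 @ $25.15 + 192 @ $28.10 + 122 @ $28.80 = $24,379.95
LIFO COGS: 106 @ $23.90 + 350 @ $28.80 + 192 @ $28.10 + 83 @ $25.15 + 243 @ $23.50 = $25,806.55
Difference = |$24,379.95 − $25,806.55| = $1,426.60

$1,426.60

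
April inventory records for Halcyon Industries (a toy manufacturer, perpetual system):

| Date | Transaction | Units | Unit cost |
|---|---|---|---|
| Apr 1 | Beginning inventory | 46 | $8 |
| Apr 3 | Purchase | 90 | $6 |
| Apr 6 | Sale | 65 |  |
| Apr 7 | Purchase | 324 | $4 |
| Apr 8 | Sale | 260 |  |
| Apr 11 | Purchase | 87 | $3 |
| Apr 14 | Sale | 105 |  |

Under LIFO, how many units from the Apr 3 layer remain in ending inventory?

25

Apr 6, 65 sold [LIFO — newest first]: 65 @ $6 = $390
Apr 8, 260 sold [LIFO — newest first]: 260 @ $4 = $1,040
Apr 14, 105 sold [LIFO — newest first]: 87 @ $3 + 18 @ $4 = $333
Total COGS = $390 + $1,040 + $333 = $1,763
Ending inventory: 46 @ $8 + 25 @ $6 + 46 @ $4 = $702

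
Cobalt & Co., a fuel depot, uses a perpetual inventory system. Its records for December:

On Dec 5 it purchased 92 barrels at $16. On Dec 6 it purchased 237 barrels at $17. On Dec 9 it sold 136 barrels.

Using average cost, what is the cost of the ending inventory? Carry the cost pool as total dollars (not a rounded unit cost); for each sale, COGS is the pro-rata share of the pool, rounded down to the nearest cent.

After Dec 5: 92 on hand, pool $1,472.00 (≈ $16.0000 each)
After Dec 6: 329 on hand, pool $5,501.00 (≈ $16.7204 each)
Dec 9, sell 136: 136/329 × $5,501.00 → $2,273.96
Ending inventory (cost pool remaining) = $3,227.04

Ending inventory = $3,227.04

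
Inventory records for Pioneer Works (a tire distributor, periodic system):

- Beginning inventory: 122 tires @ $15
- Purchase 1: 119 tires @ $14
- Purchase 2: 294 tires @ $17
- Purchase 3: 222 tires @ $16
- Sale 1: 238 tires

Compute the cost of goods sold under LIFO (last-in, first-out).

Sale 1 (238) [LIFO — newest first]: 222 @ $16 + 16 @ $17 = $3,824
Ending inventory: 122 @ $15 + 119 @ $14 + 278 @ $17 = $8,222

COGS = $3,824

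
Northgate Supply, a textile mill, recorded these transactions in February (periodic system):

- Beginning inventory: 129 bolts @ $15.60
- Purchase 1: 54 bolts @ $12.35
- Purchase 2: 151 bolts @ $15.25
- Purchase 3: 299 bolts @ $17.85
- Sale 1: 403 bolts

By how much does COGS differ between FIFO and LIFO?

FIFO COGS: 129 @ $15.60 + 54 @ $12.35 + 151 @ $15.25 + 69 @ $17.85 = $6,213.70
LIFO COGS: 299 @ $17.85 + 104 @ $15.25 = $6,923.15
Difference = |$6,213.70 − $6,923.15| = $709.45

$709.45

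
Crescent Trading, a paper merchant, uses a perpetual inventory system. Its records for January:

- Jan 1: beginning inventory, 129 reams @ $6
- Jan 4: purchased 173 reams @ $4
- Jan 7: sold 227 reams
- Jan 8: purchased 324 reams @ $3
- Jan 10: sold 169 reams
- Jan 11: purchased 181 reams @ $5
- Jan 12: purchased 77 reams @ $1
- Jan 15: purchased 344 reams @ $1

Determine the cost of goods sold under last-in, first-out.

COGS = $1,523

Jan 7, 227 sold [LIFO — newest first]: 173 @ $4 + 54 @ $6 = $1,016
Jan 10, 169 sold [LIFO — newest first]: 169 @ $3 = $507
Total COGS = $1,016 + $507 = $1,523
Ending inventory: 75 @ $6 + 155 @ $3 + 181 @ $5 + 77 @ $1 + 344 @ $1 = $2,241
Check: goods available $3,764 = COGS $1,523 + ending $2,241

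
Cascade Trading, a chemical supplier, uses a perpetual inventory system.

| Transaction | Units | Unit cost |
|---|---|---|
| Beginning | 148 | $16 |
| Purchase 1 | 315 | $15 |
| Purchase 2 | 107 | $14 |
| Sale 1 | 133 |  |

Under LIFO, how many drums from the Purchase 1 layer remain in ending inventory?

Sale 1 (133) [LIFO — newest first]: 107 @ $14 + 26 @ $15 = $1,888
Ending inventory: 148 @ $16 + 289 @ $15 = $6,703

289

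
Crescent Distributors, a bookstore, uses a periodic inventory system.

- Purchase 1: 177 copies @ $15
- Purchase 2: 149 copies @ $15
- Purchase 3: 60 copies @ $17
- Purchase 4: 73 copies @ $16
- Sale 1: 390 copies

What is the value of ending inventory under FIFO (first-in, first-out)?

Sale 1 (390) [FIFO — oldest first]: 177 @ $15 + 149 @ $15 + 60 @ $17 + 4 @ $16 = $5,974
Ending inventory: 69 @ $16 = $1,104
Check: goods available $7,078 = COGS $5,974 + ending $1,104

Ending inventory = $1,104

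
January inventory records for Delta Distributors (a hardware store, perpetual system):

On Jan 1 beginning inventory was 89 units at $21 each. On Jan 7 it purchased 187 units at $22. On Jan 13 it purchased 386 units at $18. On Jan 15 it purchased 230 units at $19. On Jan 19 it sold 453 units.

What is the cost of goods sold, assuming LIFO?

Jan 19, 453 sold [LIFO — newest first]: 230 @ $19 + 223 @ $18 = $8,384
Ending inventory: 89 @ $21 + 187 @ $22 + 163 @ $18 = $8,917

COGS = $8,384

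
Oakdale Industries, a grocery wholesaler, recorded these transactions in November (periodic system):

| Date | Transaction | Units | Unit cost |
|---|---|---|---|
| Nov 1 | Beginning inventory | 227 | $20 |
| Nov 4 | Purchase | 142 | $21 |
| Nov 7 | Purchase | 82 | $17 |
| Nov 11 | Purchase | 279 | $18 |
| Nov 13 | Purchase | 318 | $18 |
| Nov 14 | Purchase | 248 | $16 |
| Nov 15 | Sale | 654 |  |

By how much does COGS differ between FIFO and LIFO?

$1,294

FIFO COGS: 227 @ $20 + 142 @ $21 + 82 @ $17 + 203 @ $18 = $12,570
LIFO COGS: 248 @ $16 + 318 @ $18 + 88 @ $18 = $11,276
Difference = |$12,570 − $11,276| = $1,294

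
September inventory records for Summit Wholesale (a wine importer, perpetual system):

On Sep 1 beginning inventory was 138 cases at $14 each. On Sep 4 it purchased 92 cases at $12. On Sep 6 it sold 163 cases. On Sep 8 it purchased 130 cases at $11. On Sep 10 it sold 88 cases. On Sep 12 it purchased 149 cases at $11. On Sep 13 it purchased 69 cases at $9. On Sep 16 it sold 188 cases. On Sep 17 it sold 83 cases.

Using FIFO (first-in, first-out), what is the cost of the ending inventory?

Ending inventory = $504

Sep 6, 163 sold [FIFO — oldest first]: 138 @ $14 + 25 @ $12 = $2,232
Sep 10, 88 sold [FIFO — oldest first]: 67 @ $12 + 21 @ $11 = $1,035
Sep 16, 188 sold [FIFO — oldest first]: 109 @ $11 + 79 @ $11 = $2,068
Sep 17, 83 sold [FIFO — oldest first]: 70 @ $11 + 13 @ $9 = $887
Total COGS = $2,232 + $1,035 + $2,068 + $887 = $6,222
Ending inventory: 56 @ $9 = $504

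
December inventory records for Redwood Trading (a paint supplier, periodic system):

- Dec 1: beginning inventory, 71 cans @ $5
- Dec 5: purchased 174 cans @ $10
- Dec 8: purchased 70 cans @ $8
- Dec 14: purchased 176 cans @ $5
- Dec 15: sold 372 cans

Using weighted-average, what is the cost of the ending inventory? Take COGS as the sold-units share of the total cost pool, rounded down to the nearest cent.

Ending inventory = $856.76

Dec 15, sell 372: 372/491 × $3,535.00 → $2,678.24
Ending inventory (cost pool remaining) = $856.76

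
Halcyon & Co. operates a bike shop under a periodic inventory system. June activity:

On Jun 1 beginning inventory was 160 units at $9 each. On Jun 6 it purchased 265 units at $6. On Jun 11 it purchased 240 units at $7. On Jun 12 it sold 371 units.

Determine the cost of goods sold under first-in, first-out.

COGS = $2,706

Jun 12, 371 sold [FIFO — oldest first]: 160 @ $9 + 211 @ $6 = $2,706
Ending inventory: 54 @ $6 + 240 @ $7 = $2,004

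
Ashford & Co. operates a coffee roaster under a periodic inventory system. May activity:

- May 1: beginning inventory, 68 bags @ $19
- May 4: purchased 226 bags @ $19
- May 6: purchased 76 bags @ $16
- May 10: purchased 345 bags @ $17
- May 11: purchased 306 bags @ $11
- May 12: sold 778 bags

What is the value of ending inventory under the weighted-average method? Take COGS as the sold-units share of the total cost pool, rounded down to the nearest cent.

Ending inventory = $3,815.89

May 12, sell 778: 778/1021 × $16,033.00 → $12,217.11
Ending inventory (cost pool remaining) = $3,815.89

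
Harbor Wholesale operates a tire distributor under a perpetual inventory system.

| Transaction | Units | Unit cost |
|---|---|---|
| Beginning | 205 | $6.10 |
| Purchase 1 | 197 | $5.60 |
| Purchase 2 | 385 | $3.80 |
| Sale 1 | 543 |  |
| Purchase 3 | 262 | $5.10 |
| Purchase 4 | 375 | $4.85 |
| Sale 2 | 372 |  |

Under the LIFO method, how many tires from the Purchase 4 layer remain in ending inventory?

Sale 1 (543) [LIFO — newest first]: 385 @ $3.80 + 158 @ $5.60 = $2,347.80
Sale 2 (372) [LIFO — newest first]: 372 @ $4.85 = $1,804.20
Total COGS = $2,347.80 + $1,804.20 = $4,152.00
Ending inventory: 205 @ $6.10 + 39 @ $5.60 + 262 @ $5.10 + 3 @ $4.85 = $2,819.65
Check: goods available $6,971.65 = COGS $4,152.00 + ending $2,819.65

3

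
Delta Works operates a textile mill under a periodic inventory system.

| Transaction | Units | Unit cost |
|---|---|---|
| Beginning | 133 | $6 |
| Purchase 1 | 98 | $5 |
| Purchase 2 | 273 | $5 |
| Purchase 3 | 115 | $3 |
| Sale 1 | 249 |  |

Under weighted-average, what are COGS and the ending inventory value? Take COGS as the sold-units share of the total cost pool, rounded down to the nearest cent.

COGS = $1,205.98; ending inventory = $1,792.02

Sale 1, sell 249: 249/619 × $2,998.00 → $1,205.98
Ending inventory (cost pool remaining) = $1,792.02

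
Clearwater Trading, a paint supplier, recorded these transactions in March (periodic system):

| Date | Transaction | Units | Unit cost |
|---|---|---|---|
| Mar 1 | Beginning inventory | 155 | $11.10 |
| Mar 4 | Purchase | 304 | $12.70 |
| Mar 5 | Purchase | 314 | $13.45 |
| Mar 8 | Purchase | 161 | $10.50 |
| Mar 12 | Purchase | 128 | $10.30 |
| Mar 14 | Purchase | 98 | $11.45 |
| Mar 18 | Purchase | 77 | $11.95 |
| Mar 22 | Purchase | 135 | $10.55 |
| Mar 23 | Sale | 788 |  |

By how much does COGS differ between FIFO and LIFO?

FIFO COGS: 155 @ $11.10 + 304 @ $12.70 + 314 @ $13.45 + 15 @ $10.50 = $9,962.10
LIFO COGS: 135 @ $10.55 + 77 @ $11.95 + 98 @ $11.45 + 128 @ $10.30 + 161 @ $10.50 + 189 @ $13.45 = $9,017.45
Difference = |$9,962.10 − $9,017.45| = $944.65

$944.65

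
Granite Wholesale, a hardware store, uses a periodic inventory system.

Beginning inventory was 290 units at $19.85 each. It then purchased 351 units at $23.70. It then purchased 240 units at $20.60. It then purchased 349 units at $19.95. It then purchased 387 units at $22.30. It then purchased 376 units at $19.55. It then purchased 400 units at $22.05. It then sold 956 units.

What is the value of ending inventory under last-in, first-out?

Sale 1 (956) [LIFO — newest first]: 400 @ $22.05 + 376 @ $19.55 + 180 @ $22.30 = $20,184.80
Ending inventory: 290 @ $19.85 + 351 @ $23.70 + 240 @ $20.60 + 349 @ $19.95 + 207 @ $22.30 = $30,597.85

Ending inventory = $30,597.85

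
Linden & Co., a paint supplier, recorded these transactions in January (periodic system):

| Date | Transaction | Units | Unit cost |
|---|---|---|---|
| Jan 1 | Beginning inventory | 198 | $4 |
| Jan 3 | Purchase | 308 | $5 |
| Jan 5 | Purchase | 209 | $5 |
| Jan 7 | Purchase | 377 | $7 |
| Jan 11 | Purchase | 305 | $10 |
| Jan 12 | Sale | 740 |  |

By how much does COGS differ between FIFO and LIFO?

$2,427

FIFO COGS: 198 @ $4 + 308 @ $5 + 209 @ $5 + 25 @ $7 = $3,552
LIFO COGS: 305 @ $10 + 377 @ $7 + 58 @ $5 = $5,979
Difference = |$3,552 − $5,979| = $2,427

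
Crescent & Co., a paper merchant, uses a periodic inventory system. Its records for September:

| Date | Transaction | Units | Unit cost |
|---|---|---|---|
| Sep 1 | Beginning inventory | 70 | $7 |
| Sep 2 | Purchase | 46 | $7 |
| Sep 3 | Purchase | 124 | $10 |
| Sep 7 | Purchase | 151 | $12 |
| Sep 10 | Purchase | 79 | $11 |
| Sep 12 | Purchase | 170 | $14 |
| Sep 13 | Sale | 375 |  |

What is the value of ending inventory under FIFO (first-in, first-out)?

Sep 13, 375 sold [FIFO — oldest first]: 70 @ $7 + 46 @ $7 + 124 @ $10 + 135 @ $12 = $3,672
Ending inventory: 16 @ $12 + 79 @ $11 + 170 @ $14 = $3,441

Ending inventory = $3,441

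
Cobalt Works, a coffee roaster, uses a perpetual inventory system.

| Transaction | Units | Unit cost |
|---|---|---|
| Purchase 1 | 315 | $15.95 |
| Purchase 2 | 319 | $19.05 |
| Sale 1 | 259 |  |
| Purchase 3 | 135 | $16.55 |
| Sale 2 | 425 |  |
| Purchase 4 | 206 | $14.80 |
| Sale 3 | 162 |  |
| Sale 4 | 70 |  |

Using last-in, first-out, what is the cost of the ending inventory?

Ending inventory = $941.05

Sale 1 (259) [LIFO — newest first]: 259 @ $19.05 = $4,933.95
Sale 2 (425) [LIFO — newest first]: 135 @ $16.55 + 60 @ $19.05 + 230 @ $15.95 = $7,045.75
Sale 3 (162) [LIFO — newest first]: 162 @ $14.80 = $2,397.60
Sale 4 (70) [LIFO — newest first]: 44 @ $14.80 + 26 @ $15.95 = $1,065.90
Total COGS = $4,933.95 + $7,045.75 + $2,397.60 + $1,065.90 = $15,443.20
Ending inventory: 59 @ $15.95 = $941.05
Check: goods available $16,384.25 = COGS $15,443.20 + ending $941.05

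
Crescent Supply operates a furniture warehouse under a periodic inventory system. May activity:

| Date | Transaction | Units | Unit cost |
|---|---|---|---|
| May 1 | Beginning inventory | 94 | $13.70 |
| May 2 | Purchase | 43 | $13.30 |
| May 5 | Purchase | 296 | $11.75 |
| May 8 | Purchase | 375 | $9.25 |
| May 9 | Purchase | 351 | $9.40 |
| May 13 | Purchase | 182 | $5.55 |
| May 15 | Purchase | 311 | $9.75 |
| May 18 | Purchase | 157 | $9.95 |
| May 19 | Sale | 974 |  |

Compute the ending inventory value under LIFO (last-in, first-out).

May 19, 974 sold [LIFO — newest first]: 157 @ $9.95 + 311 @ $9.75 + 182 @ $5.55 + 324 @ $9.40 = $8,650.10
Ending inventory: 94 @ $13.70 + 43 @ $13.30 + 296 @ $11.75 + 375 @ $9.25 + 27 @ $9.40 = $9,060.25

Ending inventory = $9,060.25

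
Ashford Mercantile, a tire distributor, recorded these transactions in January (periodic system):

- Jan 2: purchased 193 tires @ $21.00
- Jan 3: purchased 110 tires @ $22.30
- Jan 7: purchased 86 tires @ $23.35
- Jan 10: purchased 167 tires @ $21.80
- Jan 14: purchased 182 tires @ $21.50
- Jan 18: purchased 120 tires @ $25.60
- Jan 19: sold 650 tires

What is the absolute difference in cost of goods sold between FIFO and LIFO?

FIFO COGS: 193 @ $21.00 + 110 @ $22.30 + 86 @ $23.35 + 167 @ $21.80 + 94 @ $21.50 = $14,175.70
LIFO COGS: 120 @ $25.60 + 182 @ $21.50 + 167 @ $21.80 + 86 @ $23.35 + 95 @ $22.30 = $14,752.20
Difference = |$14,175.70 − $14,752.20| = $576.50

$576.50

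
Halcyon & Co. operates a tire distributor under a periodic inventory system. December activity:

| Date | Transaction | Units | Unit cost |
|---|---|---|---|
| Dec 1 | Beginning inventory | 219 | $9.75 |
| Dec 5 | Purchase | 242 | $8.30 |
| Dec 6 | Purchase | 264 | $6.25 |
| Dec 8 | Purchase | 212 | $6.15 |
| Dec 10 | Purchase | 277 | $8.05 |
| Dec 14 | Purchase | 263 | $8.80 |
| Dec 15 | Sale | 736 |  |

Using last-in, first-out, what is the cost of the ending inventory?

Ending inventory = $5,892.25

Dec 15, 736 sold [LIFO — newest first]: 263 @ $8.80 + 277 @ $8.05 + 196 @ $6.15 = $5,749.65
Ending inventory: 219 @ $9.75 + 242 @ $8.30 + 264 @ $6.25 + 16 @ $6.15 = $5,892.25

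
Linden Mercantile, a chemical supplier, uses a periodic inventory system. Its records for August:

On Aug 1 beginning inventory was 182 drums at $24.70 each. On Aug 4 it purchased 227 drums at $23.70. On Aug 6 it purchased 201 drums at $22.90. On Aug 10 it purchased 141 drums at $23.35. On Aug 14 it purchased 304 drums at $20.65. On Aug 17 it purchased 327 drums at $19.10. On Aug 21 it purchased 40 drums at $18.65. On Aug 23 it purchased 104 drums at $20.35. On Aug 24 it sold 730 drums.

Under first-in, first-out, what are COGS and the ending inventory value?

COGS = $17,280.20; ending inventory = $15,876.05

Aug 24, 730 sold [FIFO — oldest first]: 182 @ $24.70 + 227 @ $23.70 + 201 @ $22.90 + 120 @ $23.35 = $17,280.20
Ending inventory: 21 @ $23.35 + 304 @ $20.65 + 327 @ $19.10 + 40 @ $18.65 + 104 @ $20.35 = $15,876.05
Check: goods available $33,156.25 = COGS $17,280.20 + ending $15,876.05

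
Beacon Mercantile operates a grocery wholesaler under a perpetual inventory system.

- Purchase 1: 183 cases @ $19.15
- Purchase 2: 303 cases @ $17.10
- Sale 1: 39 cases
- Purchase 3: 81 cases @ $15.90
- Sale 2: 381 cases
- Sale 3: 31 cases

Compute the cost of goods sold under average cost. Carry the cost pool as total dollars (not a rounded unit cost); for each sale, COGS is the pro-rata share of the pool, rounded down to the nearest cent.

COGS = $7,935.59

After Purchase 1: 183 on hand, pool $3,504.45 (≈ $19.1500 each)
After Purchase 2: 486 on hand, pool $8,685.75 (≈ $17.8719 each)
Sale 1, sell 39: 39/486 × $8,685.75 → $697.00
After Purchase 3: 528 on hand, pool $9,276.65 (≈ $17.5694 each)
Sale 2, sell 381: 381/528 × $9,276.65 → $6,693.94
Sale 3, sell 31: 31/147 × $2,582.71 → $544.65
Total COGS = $697.00 + $6,693.94 + $544.65 = $7,935.59
Ending inventory (cost pool remaining) = $2,038.06
Check: goods available $9,973.65 = COGS $7,935.59 + ending $2,038.06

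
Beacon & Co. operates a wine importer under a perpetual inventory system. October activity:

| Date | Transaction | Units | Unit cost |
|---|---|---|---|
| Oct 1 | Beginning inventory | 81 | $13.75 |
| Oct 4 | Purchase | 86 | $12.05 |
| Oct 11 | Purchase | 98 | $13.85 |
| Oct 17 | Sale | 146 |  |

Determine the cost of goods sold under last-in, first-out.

COGS = $1,935.70

Oct 17, 146 sold [LIFO — newest first]: 98 @ $13.85 + 48 @ $12.05 = $1,935.70
Ending inventory: 81 @ $13.75 + 38 @ $12.05 = $1,571.65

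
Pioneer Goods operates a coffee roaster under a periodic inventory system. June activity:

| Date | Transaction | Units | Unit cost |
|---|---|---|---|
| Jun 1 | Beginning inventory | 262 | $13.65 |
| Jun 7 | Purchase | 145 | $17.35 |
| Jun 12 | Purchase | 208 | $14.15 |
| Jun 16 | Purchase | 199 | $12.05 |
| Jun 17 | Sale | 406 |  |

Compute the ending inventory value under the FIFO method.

Jun 17, 406 sold [FIFO — oldest first]: 262 @ $13.65 + 144 @ $17.35 = $6,074.70
Ending inventory: 1 @ $17.35 + 208 @ $14.15 + 199 @ $12.05 = $5,358.50

Ending inventory = $5,358.50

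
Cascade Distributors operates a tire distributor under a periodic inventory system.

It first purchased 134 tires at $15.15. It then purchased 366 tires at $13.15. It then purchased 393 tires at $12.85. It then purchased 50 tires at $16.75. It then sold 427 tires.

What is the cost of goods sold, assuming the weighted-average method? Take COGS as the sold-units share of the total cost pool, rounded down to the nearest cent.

COGS = $5,764.52

Sale 1, sell 427: 427/943 × $12,730.55 → $5,764.52
Ending inventory (cost pool remaining) = $6,966.03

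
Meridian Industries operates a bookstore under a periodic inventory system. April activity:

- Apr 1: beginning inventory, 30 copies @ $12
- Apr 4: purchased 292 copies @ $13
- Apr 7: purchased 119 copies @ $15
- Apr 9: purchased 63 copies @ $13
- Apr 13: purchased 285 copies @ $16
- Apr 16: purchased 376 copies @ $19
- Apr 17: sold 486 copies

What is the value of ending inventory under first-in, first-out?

Ending inventory = $11,938

Apr 17, 486 sold [FIFO — oldest first]: 30 @ $12 + 292 @ $13 + 119 @ $15 + 45 @ $13 = $6,526
Ending inventory: 18 @ $13 + 285 @ $16 + 376 @ $19 = $11,938
Check: goods available $18,464 = COGS $6,526 + ending $11,938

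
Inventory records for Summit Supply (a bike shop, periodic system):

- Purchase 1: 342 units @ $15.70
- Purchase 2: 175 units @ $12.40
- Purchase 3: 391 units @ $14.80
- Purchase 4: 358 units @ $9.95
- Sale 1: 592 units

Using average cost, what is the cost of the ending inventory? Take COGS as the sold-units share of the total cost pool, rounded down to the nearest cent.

Sale 1, sell 592: 592/1266 × $16,888.30 → $7,897.21
Ending inventory (cost pool remaining) = $8,991.09

Ending inventory = $8,991.09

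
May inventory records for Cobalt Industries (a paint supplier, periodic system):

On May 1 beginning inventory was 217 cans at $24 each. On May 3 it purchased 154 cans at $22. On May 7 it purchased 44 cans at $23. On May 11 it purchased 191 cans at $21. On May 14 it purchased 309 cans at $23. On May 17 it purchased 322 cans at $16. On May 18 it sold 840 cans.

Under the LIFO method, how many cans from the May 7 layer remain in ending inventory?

May 18, 840 sold [LIFO — newest first]: 322 @ $16 + 309 @ $23 + 191 @ $21 + 18 @ $23 = $16,684
Ending inventory: 217 @ $24 + 154 @ $22 + 26 @ $23 = $9,194

26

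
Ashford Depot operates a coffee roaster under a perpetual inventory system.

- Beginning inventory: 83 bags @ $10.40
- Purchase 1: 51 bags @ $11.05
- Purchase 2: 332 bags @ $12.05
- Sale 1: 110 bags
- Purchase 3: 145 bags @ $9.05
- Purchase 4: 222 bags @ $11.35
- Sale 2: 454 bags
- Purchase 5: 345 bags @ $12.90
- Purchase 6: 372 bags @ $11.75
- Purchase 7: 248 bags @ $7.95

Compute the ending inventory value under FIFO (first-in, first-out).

Ending inventory = $13,738.15

Sale 1 (110) [FIFO — oldest first]: 83 @ $10.40 + 27 @ $11.05 = $1,161.55
Sale 2 (454) [FIFO — oldest first]: 24 @ $11.05 + 332 @ $12.05 + 98 @ $9.05 = $5,152.70
Total COGS = $1,161.55 + $5,152.70 = $6,314.25
Ending inventory: 47 @ $9.05 + 222 @ $11.35 + 345 @ $12.90 + 372 @ $11.75 + 248 @ $7.95 = $13,738.15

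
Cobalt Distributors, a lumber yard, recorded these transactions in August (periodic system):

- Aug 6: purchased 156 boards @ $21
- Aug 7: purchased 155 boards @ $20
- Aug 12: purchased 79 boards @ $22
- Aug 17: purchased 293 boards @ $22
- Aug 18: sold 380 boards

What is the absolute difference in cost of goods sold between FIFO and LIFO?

$450

FIFO COGS: 156 @ $21 + 155 @ $20 + 69 @ $22 = $7,894
LIFO COGS: 293 @ $22 + 79 @ $22 + 8 @ $20 = $8,344
Difference = |$7,894 − $8,344| = $450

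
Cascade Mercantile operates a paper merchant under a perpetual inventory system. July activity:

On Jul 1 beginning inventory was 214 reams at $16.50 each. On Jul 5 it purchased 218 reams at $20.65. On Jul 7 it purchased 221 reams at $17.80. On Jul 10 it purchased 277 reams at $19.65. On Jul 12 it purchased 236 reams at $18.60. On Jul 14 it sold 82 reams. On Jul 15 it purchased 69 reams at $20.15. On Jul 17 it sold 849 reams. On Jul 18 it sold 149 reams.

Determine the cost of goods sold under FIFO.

Jul 14, 82 sold [FIFO — oldest first]: 82 @ $16.50 = $1,353.00
Jul 17, 849 sold [FIFO — oldest first]: 132 @ $16.50 + 218 @ $20.65 + 221 @ $17.80 + 277 @ $19.65 + 1 @ $18.60 = $16,075.15
Jul 18, 149 sold [FIFO — oldest first]: 149 @ $18.60 = $2,771.40
Total COGS = $1,353.00 + $16,075.15 + $2,771.40 = $20,199.55
Ending inventory: 86 @ $18.60 + 69 @ $20.15 = $2,989.95

COGS = $20,199.55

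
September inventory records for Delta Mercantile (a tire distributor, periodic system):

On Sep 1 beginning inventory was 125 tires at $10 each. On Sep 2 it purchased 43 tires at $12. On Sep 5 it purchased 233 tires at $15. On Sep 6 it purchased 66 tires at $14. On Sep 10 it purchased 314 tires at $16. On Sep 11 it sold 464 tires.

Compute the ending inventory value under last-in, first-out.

Sep 11, 464 sold [LIFO — newest first]: 314 @ $16 + 66 @ $14 + 84 @ $15 = $7,208
Ending inventory: 125 @ $10 + 43 @ $12 + 149 @ $15 = $4,001
Check: goods available $11,209 = COGS $7,208 + ending $4,001

Ending inventory = $4,001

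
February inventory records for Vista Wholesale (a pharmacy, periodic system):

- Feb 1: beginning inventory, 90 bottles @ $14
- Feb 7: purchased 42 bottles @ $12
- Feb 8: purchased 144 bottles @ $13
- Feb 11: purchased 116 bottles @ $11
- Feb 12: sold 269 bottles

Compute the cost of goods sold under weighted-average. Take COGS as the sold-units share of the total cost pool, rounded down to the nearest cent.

Feb 12, sell 269: 269/392 × $4,912.00 → $3,370.73
Ending inventory (cost pool remaining) = $1,541.27
Check: goods available $4,912.00 = COGS $3,370.73 + ending $1,541.27

COGS = $3,370.73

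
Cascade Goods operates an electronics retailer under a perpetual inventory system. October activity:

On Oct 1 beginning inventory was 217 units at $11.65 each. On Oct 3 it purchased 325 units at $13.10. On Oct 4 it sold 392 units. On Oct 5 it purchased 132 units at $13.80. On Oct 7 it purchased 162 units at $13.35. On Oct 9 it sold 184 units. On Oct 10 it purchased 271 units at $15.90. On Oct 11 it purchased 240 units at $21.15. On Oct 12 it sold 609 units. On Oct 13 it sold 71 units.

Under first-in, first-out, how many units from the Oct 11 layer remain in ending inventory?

Oct 4, 392 sold [FIFO — oldest first]: 217 @ $11.65 + 175 @ $13.10 = $4,820.55
Oct 9, 184 sold [FIFO — oldest first]: 150 @ $13.10 + 34 @ $13.80 = $2,434.20
Oct 12, 609 sold [FIFO — oldest first]: 98 @ $13.80 + 162 @ $13.35 + 271 @ $15.90 + 78 @ $21.15 = $9,473.70
Oct 13, 71 sold [FIFO — oldest first]: 71 @ $21.15 = $1,501.65
Total COGS = $4,820.55 + $2,434.20 + $9,473.70 + $1,501.65 = $18,230.10
Ending inventory: 91 @ $21.15 = $1,924.65
Check: goods available $20,154.75 = COGS $18,230.10 + ending $1,924.65

91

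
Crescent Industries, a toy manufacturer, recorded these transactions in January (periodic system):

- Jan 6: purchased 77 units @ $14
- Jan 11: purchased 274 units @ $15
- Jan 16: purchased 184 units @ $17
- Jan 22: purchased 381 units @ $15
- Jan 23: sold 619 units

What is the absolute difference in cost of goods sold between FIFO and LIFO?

$77

FIFO COGS: 77 @ $14 + 274 @ $15 + 184 @ $17 + 84 @ $15 = $9,576
LIFO COGS: 381 @ $15 + 184 @ $17 + 54 @ $15 = $9,653
Difference = |$9,576 − $9,653| = $77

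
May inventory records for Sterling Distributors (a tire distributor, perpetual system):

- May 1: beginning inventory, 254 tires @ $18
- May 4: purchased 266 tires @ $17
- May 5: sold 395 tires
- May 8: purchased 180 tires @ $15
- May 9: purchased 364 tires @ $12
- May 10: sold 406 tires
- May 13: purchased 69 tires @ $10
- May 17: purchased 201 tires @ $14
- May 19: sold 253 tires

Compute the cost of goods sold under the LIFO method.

COGS = $15,176

May 5, 395 sold [LIFO — newest first]: 266 @ $17 + 129 @ $18 = $6,844
May 10, 406 sold [LIFO — newest first]: 364 @ $12 + 42 @ $15 = $4,998
May 19, 253 sold [LIFO — newest first]: 201 @ $14 + 52 @ $10 = $3,334
Total COGS = $6,844 + $4,998 + $3,334 = $15,176
Ending inventory: 125 @ $18 + 138 @ $15 + 17 @ $10 = $4,490
Check: goods available $19,666 = COGS $15,176 + ending $4,490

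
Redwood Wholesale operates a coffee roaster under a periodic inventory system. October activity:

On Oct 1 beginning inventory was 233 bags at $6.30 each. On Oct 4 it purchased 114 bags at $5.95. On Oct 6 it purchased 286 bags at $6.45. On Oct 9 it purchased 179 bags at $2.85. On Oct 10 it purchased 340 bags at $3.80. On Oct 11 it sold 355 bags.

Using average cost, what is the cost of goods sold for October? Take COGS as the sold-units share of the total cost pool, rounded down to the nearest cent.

Oct 11, sell 355: 355/1152 × $5,793.05 → $1,785.18
Ending inventory (cost pool remaining) = $4,007.87

COGS = $1,785.18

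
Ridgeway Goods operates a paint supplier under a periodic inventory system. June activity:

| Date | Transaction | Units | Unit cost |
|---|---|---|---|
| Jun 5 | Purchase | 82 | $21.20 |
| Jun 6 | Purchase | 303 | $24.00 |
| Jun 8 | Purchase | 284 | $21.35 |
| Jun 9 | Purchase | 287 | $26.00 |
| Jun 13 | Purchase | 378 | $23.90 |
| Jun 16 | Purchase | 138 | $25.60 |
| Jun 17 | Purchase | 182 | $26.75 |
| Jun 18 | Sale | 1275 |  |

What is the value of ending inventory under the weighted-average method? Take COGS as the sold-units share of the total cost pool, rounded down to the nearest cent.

Jun 18, sell 1275: 1275/1654 × $39,971.30 → $30,812.21
Ending inventory (cost pool remaining) = $9,159.09
Check: goods available $39,971.30 = COGS $30,812.21 + ending $9,159.09

Ending inventory = $9,159.09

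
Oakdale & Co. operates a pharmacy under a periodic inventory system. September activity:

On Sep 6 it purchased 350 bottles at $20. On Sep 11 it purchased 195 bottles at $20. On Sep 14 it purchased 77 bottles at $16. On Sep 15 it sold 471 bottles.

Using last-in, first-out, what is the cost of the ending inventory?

Ending inventory = $3,020

Sep 15, 471 sold [LIFO — newest first]: 77 @ $16 + 195 @ $20 + 199 @ $20 = $9,112
Ending inventory: 151 @ $20 = $3,020
Check: goods available $12,132 = COGS $9,112 + ending $3,020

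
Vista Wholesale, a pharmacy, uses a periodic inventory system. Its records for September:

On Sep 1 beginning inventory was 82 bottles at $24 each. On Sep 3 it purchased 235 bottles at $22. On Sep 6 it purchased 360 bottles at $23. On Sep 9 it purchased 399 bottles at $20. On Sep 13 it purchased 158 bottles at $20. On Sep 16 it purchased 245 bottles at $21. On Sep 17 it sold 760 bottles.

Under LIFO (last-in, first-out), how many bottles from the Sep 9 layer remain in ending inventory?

Sep 17, 760 sold [LIFO — newest first]: 245 @ $21 + 158 @ $20 + 357 @ $20 = $15,445
Ending inventory: 82 @ $24 + 235 @ $22 + 360 @ $23 + 42 @ $20 = $16,258

42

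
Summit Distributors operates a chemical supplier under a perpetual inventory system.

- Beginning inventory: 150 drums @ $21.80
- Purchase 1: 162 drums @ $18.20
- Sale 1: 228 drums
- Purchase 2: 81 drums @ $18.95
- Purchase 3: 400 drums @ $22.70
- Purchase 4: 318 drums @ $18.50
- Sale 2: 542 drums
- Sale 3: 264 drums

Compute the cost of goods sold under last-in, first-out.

Sale 1 (228) [LIFO — newest first]: 162 @ $18.20 + 66 @ $21.80 = $4,387.20
Sale 2 (542) [LIFO — newest first]: 318 @ $18.50 + 224 @ $22.70 = $10,967.80
Sale 3 (264) [LIFO — newest first]: 176 @ $22.70 + 81 @ $18.95 + 7 @ $21.80 = $5,682.75
Total COGS = $4,387.20 + $10,967.80 + $5,682.75 = $21,037.75
Ending inventory: 77 @ $21.80 = $1,678.60

COGS = $21,037.75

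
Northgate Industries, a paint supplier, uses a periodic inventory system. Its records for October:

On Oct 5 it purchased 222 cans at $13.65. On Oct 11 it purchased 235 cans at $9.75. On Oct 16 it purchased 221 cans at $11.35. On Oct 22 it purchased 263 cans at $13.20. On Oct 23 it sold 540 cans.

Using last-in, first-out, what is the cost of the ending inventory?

Oct 23, 540 sold [LIFO — newest first]: 263 @ $13.20 + 221 @ $11.35 + 56 @ $9.75 = $6,525.95
Ending inventory: 222 @ $13.65 + 179 @ $9.75 = $4,775.55
Check: goods available $11,301.50 = COGS $6,525.95 + ending $4,775.55

Ending inventory = $4,775.55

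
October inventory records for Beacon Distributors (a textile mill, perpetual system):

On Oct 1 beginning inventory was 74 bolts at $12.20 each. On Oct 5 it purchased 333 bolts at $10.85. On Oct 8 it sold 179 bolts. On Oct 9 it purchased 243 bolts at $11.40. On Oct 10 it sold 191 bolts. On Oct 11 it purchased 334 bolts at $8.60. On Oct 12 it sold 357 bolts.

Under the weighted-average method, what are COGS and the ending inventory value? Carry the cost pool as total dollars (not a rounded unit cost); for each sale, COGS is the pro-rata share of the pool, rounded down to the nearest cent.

COGS = $7,637.36; ending inventory = $2,521.09

After Oct 1: 74 on hand, pool $902.80 (≈ $12.2000 each)
After Oct 5: 407 on hand, pool $4,515.85 (≈ $11.0955 each)
Oct 8, sell 179: 179/407 × $4,515.85 → $1,986.08
After Oct 9: 471 on hand, pool $5,299.97 (≈ $11.2526 each)
Oct 10, sell 191: 191/471 × $5,299.97 → $2,149.24
After Oct 11: 614 on hand, pool $6,023.13 (≈ $9.8097 each)
Oct 12, sell 357: 357/614 × $6,023.13 → $3,502.04
Total COGS = $1,986.08 + $2,149.24 + $3,502.04 = $7,637.36
Ending inventory (cost pool remaining) = $2,521.09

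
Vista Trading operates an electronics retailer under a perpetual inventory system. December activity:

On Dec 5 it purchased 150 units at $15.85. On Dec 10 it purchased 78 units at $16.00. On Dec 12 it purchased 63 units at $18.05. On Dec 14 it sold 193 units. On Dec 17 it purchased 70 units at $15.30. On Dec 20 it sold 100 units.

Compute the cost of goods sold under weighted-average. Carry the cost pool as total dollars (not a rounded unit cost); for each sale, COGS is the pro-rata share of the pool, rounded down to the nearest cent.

After Dec 5: 150 on hand, pool $2,377.50 (≈ $15.8500 each)
After Dec 10: 228 on hand, pool $3,625.50 (≈ $15.9013 each)
After Dec 12: 291 on hand, pool $4,762.65 (≈ $16.3665 each)
Dec 14, sell 193: 193/291 × $4,762.65 → $3,158.73
After Dec 17: 168 on hand, pool $2,674.92 (≈ $15.9221 each)
Dec 20, sell 100: 100/168 × $2,674.92 → $1,592.21
Total COGS = $3,158.73 + $1,592.21 = $4,750.94
Ending inventory (cost pool remaining) = $1,082.71
Check: goods available $5,833.65 = COGS $4,750.94 + ending $1,082.71

COGS = $4,750.94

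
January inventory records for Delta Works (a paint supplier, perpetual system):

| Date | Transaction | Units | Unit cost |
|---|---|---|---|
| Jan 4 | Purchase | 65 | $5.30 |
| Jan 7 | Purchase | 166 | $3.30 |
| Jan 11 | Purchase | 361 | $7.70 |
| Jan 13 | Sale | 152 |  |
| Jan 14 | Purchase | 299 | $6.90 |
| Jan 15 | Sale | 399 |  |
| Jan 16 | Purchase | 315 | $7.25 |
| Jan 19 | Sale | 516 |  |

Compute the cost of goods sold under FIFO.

Jan 13, 152 sold [FIFO — oldest first]: 65 @ $5.30 + 87 @ $3.30 = $631.60
Jan 15, 399 sold [FIFO — oldest first]: 79 @ $3.30 + 320 @ $7.70 = $2,724.70
Jan 19, 516 sold [FIFO — oldest first]: 41 @ $7.70 + 299 @ $6.90 + 176 @ $7.25 = $3,654.80
Total COGS = $631.60 + $2,724.70 + $3,654.80 = $7,011.10
Ending inventory: 139 @ $7.25 = $1,007.75

COGS = $7,011.10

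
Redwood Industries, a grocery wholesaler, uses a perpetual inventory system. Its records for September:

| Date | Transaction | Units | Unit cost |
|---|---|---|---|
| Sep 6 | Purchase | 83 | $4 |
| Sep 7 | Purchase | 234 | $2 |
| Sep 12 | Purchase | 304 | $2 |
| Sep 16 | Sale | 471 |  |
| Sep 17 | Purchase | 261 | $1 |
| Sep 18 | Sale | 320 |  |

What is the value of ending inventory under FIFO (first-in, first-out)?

Ending inventory = $91

Sep 16, 471 sold [FIFO — oldest first]: 83 @ $4 + 234 @ $2 + 154 @ $2 = $1,108
Sep 18, 320 sold [FIFO — oldest first]: 150 @ $2 + 170 @ $1 = $470
Total COGS = $1,108 + $470 = $1,578
Ending inventory: 91 @ $1 = $91
Check: goods available $1,669 = COGS $1,578 + ending $91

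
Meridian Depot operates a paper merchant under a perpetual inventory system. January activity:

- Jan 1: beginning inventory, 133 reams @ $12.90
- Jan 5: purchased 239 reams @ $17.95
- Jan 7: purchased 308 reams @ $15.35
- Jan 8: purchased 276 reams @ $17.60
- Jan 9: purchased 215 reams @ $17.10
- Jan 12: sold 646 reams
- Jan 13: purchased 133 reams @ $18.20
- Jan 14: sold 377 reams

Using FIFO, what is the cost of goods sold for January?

Jan 12, 646 sold [FIFO — oldest first]: 133 @ $12.90 + 239 @ $17.95 + 274 @ $15.35 = $10,211.65
Jan 14, 377 sold [FIFO — oldest first]: 34 @ $15.35 + 276 @ $17.60 + 67 @ $17.10 = $6,525.20
Total COGS = $10,211.65 + $6,525.20 = $16,736.85
Ending inventory: 148 @ $17.10 + 133 @ $18.20 = $4,951.40

COGS = $16,736.85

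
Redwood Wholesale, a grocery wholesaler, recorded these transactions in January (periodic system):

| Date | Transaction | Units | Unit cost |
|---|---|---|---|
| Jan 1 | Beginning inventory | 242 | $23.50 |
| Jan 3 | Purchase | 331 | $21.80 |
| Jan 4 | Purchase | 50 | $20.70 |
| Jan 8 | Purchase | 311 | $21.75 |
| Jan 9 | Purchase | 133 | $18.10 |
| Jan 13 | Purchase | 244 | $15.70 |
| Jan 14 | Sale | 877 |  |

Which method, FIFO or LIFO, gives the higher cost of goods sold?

FIFO

FIFO COGS: 242 @ $23.50 + 331 @ $21.80 + 50 @ $20.70 + 254 @ $21.75 = $19,462.30
LIFO COGS: 244 @ $15.70 + 133 @ $18.10 + 311 @ $21.75 + 50 @ $20.70 + 139 @ $21.80 = $17,067.55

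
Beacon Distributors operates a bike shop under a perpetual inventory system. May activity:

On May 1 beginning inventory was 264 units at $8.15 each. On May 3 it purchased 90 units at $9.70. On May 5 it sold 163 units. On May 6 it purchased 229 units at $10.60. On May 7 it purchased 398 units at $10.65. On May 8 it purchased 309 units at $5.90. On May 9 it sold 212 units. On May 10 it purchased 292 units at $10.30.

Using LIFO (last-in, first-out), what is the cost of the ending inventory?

Ending inventory = $11,802.65

May 5, 163 sold [LIFO — newest first]: 90 @ $9.70 + 73 @ $8.15 = $1,467.95
May 9, 212 sold [LIFO — newest first]: 212 @ $5.90 = $1,250.80
Total COGS = $1,467.95 + $1,250.80 = $2,718.75
Ending inventory: 191 @ $8.15 + 229 @ $10.60 + 398 @ $10.65 + 97 @ $5.90 + 292 @ $10.30 = $11,802.65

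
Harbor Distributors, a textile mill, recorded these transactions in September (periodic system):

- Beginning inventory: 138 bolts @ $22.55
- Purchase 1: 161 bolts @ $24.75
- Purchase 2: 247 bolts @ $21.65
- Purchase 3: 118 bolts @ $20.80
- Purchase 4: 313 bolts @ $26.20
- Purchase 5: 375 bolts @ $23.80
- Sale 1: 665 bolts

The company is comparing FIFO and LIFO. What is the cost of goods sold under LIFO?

COGS = $16,523.00

FIFO COGS: 138 @ $22.55 + 161 @ $24.75 + 247 @ $21.65 + 118 @ $20.80 + 1 @ $26.20 = $14,924.80
LIFO COGS: 375 @ $23.80 + 290 @ $26.20 = $16,523.00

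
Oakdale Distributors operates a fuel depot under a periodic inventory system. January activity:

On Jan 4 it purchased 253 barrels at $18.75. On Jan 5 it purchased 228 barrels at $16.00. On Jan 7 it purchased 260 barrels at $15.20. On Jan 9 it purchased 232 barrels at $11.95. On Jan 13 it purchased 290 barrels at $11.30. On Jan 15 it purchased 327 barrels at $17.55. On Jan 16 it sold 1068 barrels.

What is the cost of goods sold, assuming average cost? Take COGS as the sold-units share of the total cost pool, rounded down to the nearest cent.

COGS = $16,209.41

Jan 16, sell 1068: 1068/1590 × $24,132.00 → $16,209.41
Ending inventory (cost pool remaining) = $7,922.59
Check: goods available $24,132.00 = COGS $16,209.41 + ending $7,922.59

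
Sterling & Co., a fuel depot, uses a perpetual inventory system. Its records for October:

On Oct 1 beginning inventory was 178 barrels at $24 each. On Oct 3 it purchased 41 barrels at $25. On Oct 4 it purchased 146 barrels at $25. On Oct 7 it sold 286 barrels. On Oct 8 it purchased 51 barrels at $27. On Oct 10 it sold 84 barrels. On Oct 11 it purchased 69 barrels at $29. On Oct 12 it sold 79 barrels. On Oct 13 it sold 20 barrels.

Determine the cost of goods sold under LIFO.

Oct 7, 286 sold [LIFO — newest first]: 146 @ $25 + 41 @ $25 + 99 @ $24 = $7,051
Oct 10, 84 sold [LIFO — newest first]: 51 @ $27 + 33 @ $24 = $2,169
Oct 12, 79 sold [LIFO — newest first]: 69 @ $29 + 10 @ $24 = $2,241
Oct 13, 20 sold [LIFO — newest first]: 20 @ $24 = $480
Total COGS = $7,051 + $2,169 + $2,241 + $480 = $11,941
Ending inventory: 16 @ $24 = $384

COGS = $11,941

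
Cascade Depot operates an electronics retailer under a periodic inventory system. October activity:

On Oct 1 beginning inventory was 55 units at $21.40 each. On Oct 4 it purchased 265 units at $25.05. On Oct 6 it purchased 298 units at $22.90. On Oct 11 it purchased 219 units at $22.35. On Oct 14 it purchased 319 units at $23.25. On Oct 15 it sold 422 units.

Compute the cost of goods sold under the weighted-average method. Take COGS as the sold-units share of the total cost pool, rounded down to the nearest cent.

COGS = $9,838.45

Oct 15, sell 422: 422/1156 × $26,950.85 → $9,838.45
Ending inventory (cost pool remaining) = $17,112.40
Check: goods available $26,950.85 = COGS $9,838.45 + ending $17,112.40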